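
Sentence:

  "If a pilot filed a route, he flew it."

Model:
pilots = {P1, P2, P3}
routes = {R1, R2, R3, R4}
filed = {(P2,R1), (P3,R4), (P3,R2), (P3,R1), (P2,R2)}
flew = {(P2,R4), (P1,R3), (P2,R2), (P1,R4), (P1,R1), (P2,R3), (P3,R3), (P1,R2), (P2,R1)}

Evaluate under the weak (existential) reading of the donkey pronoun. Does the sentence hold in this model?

False

"it" takes "a route" as antecedent — a donkey pronoun bound across the clause boundary.
Weak reading: every pilot p with some filed-route has at least one filed-route r such that flew(p,r).
Per pilot: P2:✓  P3:✗
P3 has no witness among its filed-routes.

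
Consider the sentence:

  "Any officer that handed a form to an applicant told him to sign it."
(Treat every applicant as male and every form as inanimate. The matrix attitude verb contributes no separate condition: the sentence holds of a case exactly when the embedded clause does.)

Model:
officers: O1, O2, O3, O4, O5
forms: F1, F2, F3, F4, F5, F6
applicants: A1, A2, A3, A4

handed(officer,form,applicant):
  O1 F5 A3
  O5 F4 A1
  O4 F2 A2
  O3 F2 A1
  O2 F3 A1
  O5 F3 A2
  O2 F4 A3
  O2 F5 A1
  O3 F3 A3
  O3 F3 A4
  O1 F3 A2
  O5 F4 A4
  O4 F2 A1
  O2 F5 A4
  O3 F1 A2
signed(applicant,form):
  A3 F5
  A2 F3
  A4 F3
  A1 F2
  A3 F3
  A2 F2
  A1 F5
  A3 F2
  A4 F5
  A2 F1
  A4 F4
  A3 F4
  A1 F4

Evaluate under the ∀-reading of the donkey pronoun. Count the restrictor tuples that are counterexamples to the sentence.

"him" takes "an applicant" as antecedent and "it" takes "a form"; both are donkey pronouns co-varying with the restrictor.
Strong reading: for every (o,f,a) with handed(o,f,a), signed(a,f).
Restrictor triples: (O1,F3,A2)→signed(A2,F3) ✓  (O1,F5,A3)→signed(A3,F5) ✓  (O2,F3,A1)→signed(A1,F3) ✗  (O2,F4,A3)→signed(A3,F4) ✓  (O2,F5,A1)→signed(A1,F5) ✓  (O2,F5,A4)→signed(A4,F5) ✓  (O3,F1,A2)→signed(A2,F1) ✓  (O3,F2,A1)→signed(A1,F2) ✓  (O3,F3,A3)→signed(A3,F3) ✓  (O3,F3,A4)→signed(A4,F3) ✓  (O4,F2,A1)→signed(A1,F2) ✓  (O4,F2,A2)→signed(A2,F2) ✓  (O5,F3,A2)→signed(A2,F3) ✓  (O5,F4,A1)→signed(A1,F4) ✓  (O5,F4,A4)→signed(A4,F4) ✓
Counterexamples (restrictor triples failing the scope): 1.

1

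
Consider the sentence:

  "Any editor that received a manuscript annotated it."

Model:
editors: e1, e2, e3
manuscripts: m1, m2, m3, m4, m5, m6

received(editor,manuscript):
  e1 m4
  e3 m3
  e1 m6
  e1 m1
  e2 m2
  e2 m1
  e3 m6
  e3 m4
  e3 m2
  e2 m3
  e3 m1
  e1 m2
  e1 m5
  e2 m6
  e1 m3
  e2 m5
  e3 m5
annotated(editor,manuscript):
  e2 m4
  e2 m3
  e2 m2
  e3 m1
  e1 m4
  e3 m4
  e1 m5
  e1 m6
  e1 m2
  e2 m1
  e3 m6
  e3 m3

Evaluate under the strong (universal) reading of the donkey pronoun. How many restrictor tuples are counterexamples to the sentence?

"it" takes "a manuscript" as antecedent — a donkey pronoun bound across the clause boundary.
Strong reading: for every (e,m) with received(e,m), annotated(e,m).
Restrictor pairs: (e1,m1) ✗  (e1,m2) ✓  (e1,m3) ✗  (e1,m4) ✓  (e1,m5) ✓  (e1,m6) ✓  (e2,m1) ✓  (e2,m2) ✓  (e2,m3) ✓  (e2,m5) ✗  (e2,m6) ✗  (e3,m1) ✓  (e3,m2) ✗  (e3,m3) ✓  (e3,m4) ✓  (e3,m5) ✗  (e3,m6) ✓
Counterexamples (restrictor pairs failing the scope): 6.

6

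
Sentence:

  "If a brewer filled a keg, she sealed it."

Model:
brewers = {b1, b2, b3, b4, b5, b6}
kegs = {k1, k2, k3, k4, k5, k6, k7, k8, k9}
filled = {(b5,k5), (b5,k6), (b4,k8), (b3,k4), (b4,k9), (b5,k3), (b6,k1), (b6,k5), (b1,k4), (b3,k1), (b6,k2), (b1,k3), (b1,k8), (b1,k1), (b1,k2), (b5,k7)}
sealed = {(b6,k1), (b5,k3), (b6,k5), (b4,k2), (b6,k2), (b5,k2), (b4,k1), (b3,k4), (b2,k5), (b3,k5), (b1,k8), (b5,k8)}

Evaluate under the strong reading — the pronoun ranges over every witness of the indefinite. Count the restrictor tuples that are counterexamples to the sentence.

"it" takes "a keg" as antecedent — a donkey pronoun bound across the clause boundary.
Strong reading: for every (b,k) with filled(b,k), sealed(b,k).
Restrictor pairs: (b1,k1) ✗  (b1,k2) ✗  (b1,k3) ✗  (b1,k4) ✗  (b1,k8) ✓  (b3,k1) ✗  (b3,k4) ✓  (b4,k8) ✗  (b4,k9) ✗  (b5,k3) ✓  (b5,k5) ✗  (b5,k6) ✗  (b5,k7) ✗  (b6,k1) ✓  (b6,k2) ✓  (b6,k5) ✓
Counterexamples (restrictor pairs failing the scope): 10.

10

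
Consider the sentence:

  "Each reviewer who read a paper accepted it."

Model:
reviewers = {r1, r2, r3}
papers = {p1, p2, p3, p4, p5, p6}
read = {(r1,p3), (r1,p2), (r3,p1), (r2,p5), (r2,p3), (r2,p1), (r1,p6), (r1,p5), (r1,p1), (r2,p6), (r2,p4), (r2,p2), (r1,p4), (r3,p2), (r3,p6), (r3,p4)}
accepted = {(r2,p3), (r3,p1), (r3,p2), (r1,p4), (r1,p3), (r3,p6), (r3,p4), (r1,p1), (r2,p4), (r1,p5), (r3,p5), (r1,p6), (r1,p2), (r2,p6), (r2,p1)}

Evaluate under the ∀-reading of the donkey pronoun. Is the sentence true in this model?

False

"it" takes "a paper" as antecedent — a donkey pronoun bound across the clause boundary.
Strong reading: for every (r,p) with read(r,p), accepted(r,p).
Restrictor pairs: (r1,p1) ✓  (r1,p2) ✓  (r1,p3) ✓  (r1,p4) ✓  (r1,p5) ✓  (r1,p6) ✓  (r2,p1) ✓  (r2,p2) ✗  (r2,p3) ✓  (r2,p4) ✓  (r2,p5) ✗  (r2,p6) ✓  (r3,p1) ✓  (r3,p2) ✓  (r3,p4) ✓  (r3,p6) ✓
Counterexample: (r2,p2) is in read but fails the scope.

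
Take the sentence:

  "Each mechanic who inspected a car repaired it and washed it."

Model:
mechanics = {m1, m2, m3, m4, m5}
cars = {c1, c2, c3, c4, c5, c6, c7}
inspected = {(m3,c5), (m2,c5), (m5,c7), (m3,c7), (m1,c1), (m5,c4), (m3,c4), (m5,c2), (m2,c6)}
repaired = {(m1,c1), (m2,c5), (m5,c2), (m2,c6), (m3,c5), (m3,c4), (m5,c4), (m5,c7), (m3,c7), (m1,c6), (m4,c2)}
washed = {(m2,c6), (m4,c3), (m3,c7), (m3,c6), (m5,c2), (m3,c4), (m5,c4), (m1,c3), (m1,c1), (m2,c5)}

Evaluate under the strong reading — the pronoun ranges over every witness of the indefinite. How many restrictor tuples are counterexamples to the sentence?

"it" takes "a car" as antecedent — a donkey pronoun bound across the clause boundary.
Strong reading: for every (m,c) with inspected(m,c), repaired(m,c) ∧ washed(m,c).
Restrictor pairs: (m1,c1) ✓  (m2,c5) ✓  (m2,c6) ✓  (m3,c4) ✓  (m3,c5) ✗  (m3,c7) ✓  (m5,c2) ✓  (m5,c4) ✓  (m5,c7) ✗
Counterexamples (restrictor pairs failing the scope): 2.

2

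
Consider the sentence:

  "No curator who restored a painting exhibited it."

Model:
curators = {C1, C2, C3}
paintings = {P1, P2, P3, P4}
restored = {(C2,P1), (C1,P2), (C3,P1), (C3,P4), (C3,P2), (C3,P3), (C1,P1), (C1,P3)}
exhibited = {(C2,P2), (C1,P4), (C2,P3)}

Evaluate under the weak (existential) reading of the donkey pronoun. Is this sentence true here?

"it" takes "a painting" as antecedent — a donkey pronoun bound across the clause boundary.
Truth condition: for no (c,p) with restored(c,p) does exhibited(c,p) hold.
Restrictor pairs — does the scope hold? (C1,P1):fails  (C1,P2):fails  (C1,P3):fails  (C2,P1):fails  (C3,P1):fails  (C3,P2):fails  (C3,P3):fails  (C3,P4):fails
Scope holds for no restrictor pair, so the sentence is true.

True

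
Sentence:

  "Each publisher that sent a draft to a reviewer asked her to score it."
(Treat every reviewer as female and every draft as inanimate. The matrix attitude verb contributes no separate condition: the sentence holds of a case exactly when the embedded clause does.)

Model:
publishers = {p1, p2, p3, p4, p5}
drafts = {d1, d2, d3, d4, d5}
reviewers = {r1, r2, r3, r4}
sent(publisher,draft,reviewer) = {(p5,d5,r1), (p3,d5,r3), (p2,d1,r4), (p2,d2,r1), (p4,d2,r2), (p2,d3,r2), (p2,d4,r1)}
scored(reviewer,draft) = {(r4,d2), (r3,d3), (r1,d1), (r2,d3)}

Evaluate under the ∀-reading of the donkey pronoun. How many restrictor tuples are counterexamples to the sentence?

6

"her" takes "a reviewer" as antecedent and "it" takes "a draft"; both are donkey pronouns co-varying with the restrictor.
Strong reading: for every (p,d,r) with sent(p,d,r), scored(r,d).
Restrictor triples: (p2,d1,r4)→scored(r4,d1) ✗  (p2,d2,r1)→scored(r1,d2) ✗  (p2,d3,r2)→scored(r2,d3) ✓  (p2,d4,r1)→scored(r1,d4) ✗  (p3,d5,r3)→scored(r3,d5) ✗  (p4,d2,r2)→scored(r2,d2) ✗  (p5,d5,r1)→scored(r1,d5) ✗
Counterexamples (restrictor triples failing the scope): 6.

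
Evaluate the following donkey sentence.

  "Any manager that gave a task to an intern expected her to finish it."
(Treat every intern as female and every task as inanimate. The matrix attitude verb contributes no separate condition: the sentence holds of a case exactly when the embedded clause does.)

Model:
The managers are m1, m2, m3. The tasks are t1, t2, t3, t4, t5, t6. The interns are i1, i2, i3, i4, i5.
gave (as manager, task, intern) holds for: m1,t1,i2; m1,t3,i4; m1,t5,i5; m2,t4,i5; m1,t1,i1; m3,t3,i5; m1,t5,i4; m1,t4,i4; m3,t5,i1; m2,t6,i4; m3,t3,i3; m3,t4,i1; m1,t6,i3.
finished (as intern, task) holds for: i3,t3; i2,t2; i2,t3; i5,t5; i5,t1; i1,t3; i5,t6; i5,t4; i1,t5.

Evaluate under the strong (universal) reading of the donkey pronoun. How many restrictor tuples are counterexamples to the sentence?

"her" takes "an intern" as antecedent and "it" takes "a task"; both are donkey pronouns co-varying with the restrictor.
Strong reading: for every (m,t,i) with gave(m,t,i), finished(i,t).
Restrictor triples: (m1,t1,i1)→finished(i1,t1) ✗  (m1,t1,i2)→finished(i2,t1) ✗  (m1,t3,i4)→finished(i4,t3) ✗  (m1,t4,i4)→finished(i4,t4) ✗  (m1,t5,i4)→finished(i4,t5) ✗  (m1,t5,i5)→finished(i5,t5) ✓  (m1,t6,i3)→finished(i3,t6) ✗  (m2,t4,i5)→finished(i5,t4) ✓  (m2,t6,i4)→finished(i4,t6) ✗  (m3,t3,i3)→finished(i3,t3) ✓  (m3,t3,i5)→finished(i5,t3) ✗  (m3,t4,i1)→finished(i1,t4) ✗  (m3,t5,i1)→finished(i1,t5) ✓
Counterexamples (restrictor triples failing the scope): 9.

9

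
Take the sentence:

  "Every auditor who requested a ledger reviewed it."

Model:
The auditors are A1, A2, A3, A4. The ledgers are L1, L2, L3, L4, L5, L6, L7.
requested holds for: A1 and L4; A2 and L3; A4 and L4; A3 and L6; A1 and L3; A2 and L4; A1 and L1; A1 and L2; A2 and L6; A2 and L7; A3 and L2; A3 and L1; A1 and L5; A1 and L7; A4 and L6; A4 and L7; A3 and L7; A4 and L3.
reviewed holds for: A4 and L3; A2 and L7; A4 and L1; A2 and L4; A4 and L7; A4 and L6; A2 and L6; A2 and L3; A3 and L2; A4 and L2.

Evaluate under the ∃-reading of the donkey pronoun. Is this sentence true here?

"it" takes "a ledger" as antecedent — a donkey pronoun bound across the clause boundary.
Weak reading: every auditor a with some requested-ledger has at least one requested-ledger l such that reviewed(a,l).
Per auditor: A1:✗  A2:✓  A3:✓  A4:✓
A1 has no witness among its requested-ledgers.

False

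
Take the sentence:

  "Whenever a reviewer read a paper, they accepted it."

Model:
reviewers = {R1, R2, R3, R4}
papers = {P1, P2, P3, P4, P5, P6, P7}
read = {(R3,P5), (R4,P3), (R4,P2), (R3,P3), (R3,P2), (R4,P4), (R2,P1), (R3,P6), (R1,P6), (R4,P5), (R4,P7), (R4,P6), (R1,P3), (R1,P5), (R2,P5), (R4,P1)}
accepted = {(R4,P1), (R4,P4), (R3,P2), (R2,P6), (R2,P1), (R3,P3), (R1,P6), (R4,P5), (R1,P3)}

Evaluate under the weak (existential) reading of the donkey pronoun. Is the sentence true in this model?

"it" takes "a paper" as antecedent — a donkey pronoun bound across the clause boundary.
Weak reading: every reviewer r with some read-paper has at least one read-paper p such that accepted(r,p).
Per reviewer: R1:✓  R2:✓  R3:✓  R4:✓
Every reviewer in the restrictor has a witness.

True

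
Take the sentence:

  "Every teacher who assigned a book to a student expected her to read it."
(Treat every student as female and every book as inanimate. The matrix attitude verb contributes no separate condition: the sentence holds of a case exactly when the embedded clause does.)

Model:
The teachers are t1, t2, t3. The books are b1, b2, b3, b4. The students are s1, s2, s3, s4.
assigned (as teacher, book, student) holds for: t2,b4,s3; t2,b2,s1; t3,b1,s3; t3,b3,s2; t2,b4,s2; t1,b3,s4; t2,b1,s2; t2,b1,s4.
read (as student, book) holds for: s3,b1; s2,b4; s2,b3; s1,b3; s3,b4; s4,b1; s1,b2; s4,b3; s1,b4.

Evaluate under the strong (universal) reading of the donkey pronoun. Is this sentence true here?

"her" takes "a student" as antecedent and "it" takes "a book"; both are donkey pronouns co-varying with the restrictor.
Strong reading: for every (t,b,s) with assigned(t,b,s), read(s,b).
Restrictor triples: (t1,b3,s4)→read(s4,b3) ✓  (t2,b1,s2)→read(s2,b1) ✗  (t2,b1,s4)→read(s4,b1) ✓  (t2,b2,s1)→read(s1,b2) ✓  (t2,b4,s2)→read(s2,b4) ✓  (t2,b4,s3)→read(s3,b4) ✓  (t3,b1,s3)→read(s3,b1) ✓  (t3,b3,s2)→read(s2,b3) ✓
Counterexample: (t2,b1,s2) — read(s2,b1) does not hold.

False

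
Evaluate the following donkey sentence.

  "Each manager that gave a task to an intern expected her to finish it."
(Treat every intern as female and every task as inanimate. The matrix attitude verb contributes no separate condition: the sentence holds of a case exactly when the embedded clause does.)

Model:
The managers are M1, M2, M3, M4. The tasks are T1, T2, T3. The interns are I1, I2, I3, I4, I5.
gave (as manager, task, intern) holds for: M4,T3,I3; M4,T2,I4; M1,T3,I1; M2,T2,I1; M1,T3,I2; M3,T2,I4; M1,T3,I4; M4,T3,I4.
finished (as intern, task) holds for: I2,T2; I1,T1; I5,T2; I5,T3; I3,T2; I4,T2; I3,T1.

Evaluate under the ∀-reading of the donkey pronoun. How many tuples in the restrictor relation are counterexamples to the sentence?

"her" takes "an intern" as antecedent and "it" takes "a task"; both are donkey pronouns co-varying with the restrictor.
Strong reading: for every (m,t,i) with gave(m,t,i), finished(i,t).
Restrictor triples: (M1,T3,I1)→finished(I1,T3) ✗  (M1,T3,I2)→finished(I2,T3) ✗  (M1,T3,I4)→finished(I4,T3) ✗  (M2,T2,I1)→finished(I1,T2) ✗  (M3,T2,I4)→finished(I4,T2) ✓  (M4,T2,I4)→finished(I4,T2) ✓  (M4,T3,I3)→finished(I3,T3) ✗  (M4,T3,I4)→finished(I4,T3) ✗
Counterexamples (restrictor triples failing the scope): 6.

6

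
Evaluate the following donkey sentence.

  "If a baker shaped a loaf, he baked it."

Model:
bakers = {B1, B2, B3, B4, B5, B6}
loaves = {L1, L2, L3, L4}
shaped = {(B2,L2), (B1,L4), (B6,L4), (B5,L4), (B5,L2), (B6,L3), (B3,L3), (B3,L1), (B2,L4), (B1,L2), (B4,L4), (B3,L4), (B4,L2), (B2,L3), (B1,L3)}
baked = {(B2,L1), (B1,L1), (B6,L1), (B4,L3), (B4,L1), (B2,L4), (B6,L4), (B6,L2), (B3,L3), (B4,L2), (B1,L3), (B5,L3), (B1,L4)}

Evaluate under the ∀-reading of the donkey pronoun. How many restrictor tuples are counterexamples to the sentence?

"it" takes "a loaf" as antecedent — a donkey pronoun bound across the clause boundary.
Strong reading: for every (b,l) with shaped(b,l), baked(b,l).
Restrictor pairs: (B1,L2) ✗  (B1,L3) ✓  (B1,L4) ✓  (B2,L2) ✗  (B2,L3) ✗  (B2,L4) ✓  (B3,L1) ✗  (B3,L3) ✓  (B3,L4) ✗  (B4,L2) ✓  (B4,L4) ✗  (B5,L2) ✗  (B5,L4) ✗  (B6,L3) ✗  (B6,L4) ✓
Counterexamples (restrictor pairs failing the scope): 9.

9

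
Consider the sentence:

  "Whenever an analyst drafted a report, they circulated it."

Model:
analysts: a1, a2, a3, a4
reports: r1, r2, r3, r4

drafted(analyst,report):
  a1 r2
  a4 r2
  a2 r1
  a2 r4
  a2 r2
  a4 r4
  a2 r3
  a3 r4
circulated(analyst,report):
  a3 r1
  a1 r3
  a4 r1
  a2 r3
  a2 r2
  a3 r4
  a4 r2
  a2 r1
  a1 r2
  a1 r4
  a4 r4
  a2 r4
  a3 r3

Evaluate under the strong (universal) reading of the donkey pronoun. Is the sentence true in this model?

"it" takes "a report" as antecedent — a donkey pronoun bound across the clause boundary.
Strong reading: for every (a,r) with drafted(a,r), circulated(a,r).
Restrictor pairs: (a1,r2) ✓  (a2,r1) ✓  (a2,r2) ✓  (a2,r3) ✓  (a2,r4) ✓  (a3,r4) ✓  (a4,r2) ✓  (a4,r4) ✓
Every restrictor pair satisfies the scope.

True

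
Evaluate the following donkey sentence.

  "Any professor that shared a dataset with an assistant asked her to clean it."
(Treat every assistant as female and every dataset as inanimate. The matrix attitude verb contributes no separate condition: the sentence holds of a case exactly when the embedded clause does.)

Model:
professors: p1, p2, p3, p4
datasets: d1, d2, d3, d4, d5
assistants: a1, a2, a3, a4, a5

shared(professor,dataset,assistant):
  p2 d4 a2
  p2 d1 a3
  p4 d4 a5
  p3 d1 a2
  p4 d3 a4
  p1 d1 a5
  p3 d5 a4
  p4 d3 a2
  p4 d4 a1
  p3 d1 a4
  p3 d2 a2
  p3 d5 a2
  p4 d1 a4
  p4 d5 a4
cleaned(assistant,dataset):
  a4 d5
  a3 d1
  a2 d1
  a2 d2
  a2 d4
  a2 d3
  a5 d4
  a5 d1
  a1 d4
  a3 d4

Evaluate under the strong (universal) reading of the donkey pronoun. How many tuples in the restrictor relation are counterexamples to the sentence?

4

"her" takes "an assistant" as antecedent and "it" takes "a dataset"; both are donkey pronouns co-varying with the restrictor.
Strong reading: for every (p,d,a) with shared(p,d,a), cleaned(a,d).
Restrictor triples: (p1,d1,a5)→cleaned(a5,d1) ✓  (p2,d1,a3)→cleaned(a3,d1) ✓  (p2,d4,a2)→cleaned(a2,d4) ✓  (p3,d1,a2)→cleaned(a2,d1) ✓  (p3,d1,a4)→cleaned(a4,d1) ✗  (p3,d2,a2)→cleaned(a2,d2) ✓  (p3,d5,a2)→cleaned(a2,d5) ✗  (p3,d5,a4)→cleaned(a4,d5) ✓  (p4,d1,a4)→cleaned(a4,d1) ✗  (p4,d3,a2)→cleaned(a2,d3) ✓  (p4,d3,a4)→cleaned(a4,d3) ✗  (p4,d4,a1)→cleaned(a1,d4) ✓  (p4,d4,a5)→cleaned(a5,d4) ✓  (p4,d5,a4)→cleaned(a4,d5) ✓
Counterexamples (restrictor triples failing the scope): 4.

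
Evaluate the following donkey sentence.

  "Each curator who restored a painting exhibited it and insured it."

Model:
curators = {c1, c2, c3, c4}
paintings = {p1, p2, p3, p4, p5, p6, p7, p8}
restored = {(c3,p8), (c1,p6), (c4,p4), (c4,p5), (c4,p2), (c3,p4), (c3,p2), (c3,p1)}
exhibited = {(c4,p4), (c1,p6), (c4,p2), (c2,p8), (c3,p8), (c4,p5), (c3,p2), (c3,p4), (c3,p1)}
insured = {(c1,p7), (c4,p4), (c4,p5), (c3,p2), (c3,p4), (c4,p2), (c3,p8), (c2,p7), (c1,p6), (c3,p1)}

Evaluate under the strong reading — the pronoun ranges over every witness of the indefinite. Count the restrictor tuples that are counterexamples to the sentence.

"it" takes "a painting" as antecedent — a donkey pronoun bound across the clause boundary.
Strong reading: for every (c,p) with restored(c,p), exhibited(c,p) ∧ insured(c,p).
Restrictor pairs: (c1,p6) ✓  (c3,p1) ✓  (c3,p2) ✓  (c3,p4) ✓  (c3,p8) ✓  (c4,p2) ✓  (c4,p4) ✓  (c4,p5) ✓
Counterexamples (restrictor pairs failing the scope): 0.

0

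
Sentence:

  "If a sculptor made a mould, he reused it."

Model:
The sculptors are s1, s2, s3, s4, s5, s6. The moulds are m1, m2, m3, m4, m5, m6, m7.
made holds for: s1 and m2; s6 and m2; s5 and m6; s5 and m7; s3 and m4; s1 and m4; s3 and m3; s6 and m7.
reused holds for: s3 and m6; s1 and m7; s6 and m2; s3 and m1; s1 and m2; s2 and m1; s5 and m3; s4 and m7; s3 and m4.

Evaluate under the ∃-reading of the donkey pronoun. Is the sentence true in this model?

"it" takes "a mould" as antecedent — a donkey pronoun bound across the clause boundary.
Weak reading: every sculptor s with some made-mould has at least one made-mould m such that reused(s,m).
Per sculptor: s1:✓  s3:✓  s5:✗  s6:✓
s5 has no witness among its made-moulds.

False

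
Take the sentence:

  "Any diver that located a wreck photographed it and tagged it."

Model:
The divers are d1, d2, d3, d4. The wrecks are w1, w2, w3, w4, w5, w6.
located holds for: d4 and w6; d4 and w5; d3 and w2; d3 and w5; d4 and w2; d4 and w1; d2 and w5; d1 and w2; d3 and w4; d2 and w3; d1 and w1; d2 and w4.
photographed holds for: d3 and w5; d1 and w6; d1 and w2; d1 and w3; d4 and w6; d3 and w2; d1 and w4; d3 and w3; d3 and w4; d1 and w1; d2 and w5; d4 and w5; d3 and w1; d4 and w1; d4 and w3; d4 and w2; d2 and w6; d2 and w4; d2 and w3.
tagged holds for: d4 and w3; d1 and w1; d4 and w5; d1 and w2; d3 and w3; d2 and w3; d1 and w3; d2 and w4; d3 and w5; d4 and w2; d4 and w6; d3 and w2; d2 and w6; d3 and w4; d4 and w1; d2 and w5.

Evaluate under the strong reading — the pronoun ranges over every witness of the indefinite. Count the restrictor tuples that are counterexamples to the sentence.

0

"it" takes "a wreck" as antecedent — a donkey pronoun bound across the clause boundary.
Strong reading: for every (d,w) with located(d,w), photographed(d,w) ∧ tagged(d,w).
Restrictor pairs: (d1,w1) ✓  (d1,w2) ✓  (d2,w3) ✓  (d2,w4) ✓  (d2,w5) ✓  (d3,w2) ✓  (d3,w4) ✓  (d3,w5) ✓  (d4,w1) ✓  (d4,w2) ✓  (d4,w5) ✓  (d4,w6) ✓
Counterexamples (restrictor pairs failing the scope): 0.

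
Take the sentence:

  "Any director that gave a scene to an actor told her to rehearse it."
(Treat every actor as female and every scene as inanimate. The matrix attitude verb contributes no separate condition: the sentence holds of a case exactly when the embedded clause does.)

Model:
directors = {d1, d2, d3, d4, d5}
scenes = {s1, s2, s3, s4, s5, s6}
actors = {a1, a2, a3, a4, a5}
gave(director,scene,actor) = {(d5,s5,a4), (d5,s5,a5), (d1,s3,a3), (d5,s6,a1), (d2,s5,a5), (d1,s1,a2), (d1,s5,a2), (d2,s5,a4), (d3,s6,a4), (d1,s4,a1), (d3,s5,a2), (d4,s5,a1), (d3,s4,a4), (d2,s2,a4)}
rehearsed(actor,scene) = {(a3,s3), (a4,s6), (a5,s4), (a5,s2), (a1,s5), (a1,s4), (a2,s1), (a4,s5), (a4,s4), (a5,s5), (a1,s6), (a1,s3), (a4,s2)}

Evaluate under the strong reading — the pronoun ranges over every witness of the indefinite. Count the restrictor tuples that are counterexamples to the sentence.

2

"her" takes "an actor" as antecedent and "it" takes "a scene"; both are donkey pronouns co-varying with the restrictor.
Strong reading: for every (d,s,a) with gave(d,s,a), rehearsed(a,s).
Restrictor triples: (d1,s1,a2)→rehearsed(a2,s1) ✓  (d1,s3,a3)→rehearsed(a3,s3) ✓  (d1,s4,a1)→rehearsed(a1,s4) ✓  (d1,s5,a2)→rehearsed(a2,s5) ✗  (d2,s2,a4)→rehearsed(a4,s2) ✓  (d2,s5,a4)→rehearsed(a4,s5) ✓  (d2,s5,a5)→rehearsed(a5,s5) ✓  (d3,s4,a4)→rehearsed(a4,s4) ✓  (d3,s5,a2)→rehearsed(a2,s5) ✗  (d3,s6,a4)→rehearsed(a4,s6) ✓  (d4,s5,a1)→rehearsed(a1,s5) ✓  (d5,s5,a4)→rehearsed(a4,s5) ✓  (d5,s5,a5)→rehearsed(a5,s5) ✓  (d5,s6,a1)→rehearsed(a1,s6) ✓
Counterexamples (restrictor triples failing the scope): 2.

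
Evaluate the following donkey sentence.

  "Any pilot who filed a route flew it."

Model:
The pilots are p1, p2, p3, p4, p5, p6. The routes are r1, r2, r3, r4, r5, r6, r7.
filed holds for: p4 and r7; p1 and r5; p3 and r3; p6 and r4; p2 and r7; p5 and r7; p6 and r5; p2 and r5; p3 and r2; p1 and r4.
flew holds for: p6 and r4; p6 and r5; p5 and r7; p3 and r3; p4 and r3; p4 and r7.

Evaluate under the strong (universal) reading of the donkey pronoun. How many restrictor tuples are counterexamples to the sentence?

"it" takes "a route" as antecedent — a donkey pronoun bound across the clause boundary.
Strong reading: for every (p,r) with filed(p,r), flew(p,r).
Restrictor pairs: (p1,r4) ✗  (p1,r5) ✗  (p2,r5) ✗  (p2,r7) ✗  (p3,r2) ✗  (p3,r3) ✓  (p4,r7) ✓  (p5,r7) ✓  (p6,r4) ✓  (p6,r5) ✓
Counterexamples (restrictor pairs failing the scope): 5.

5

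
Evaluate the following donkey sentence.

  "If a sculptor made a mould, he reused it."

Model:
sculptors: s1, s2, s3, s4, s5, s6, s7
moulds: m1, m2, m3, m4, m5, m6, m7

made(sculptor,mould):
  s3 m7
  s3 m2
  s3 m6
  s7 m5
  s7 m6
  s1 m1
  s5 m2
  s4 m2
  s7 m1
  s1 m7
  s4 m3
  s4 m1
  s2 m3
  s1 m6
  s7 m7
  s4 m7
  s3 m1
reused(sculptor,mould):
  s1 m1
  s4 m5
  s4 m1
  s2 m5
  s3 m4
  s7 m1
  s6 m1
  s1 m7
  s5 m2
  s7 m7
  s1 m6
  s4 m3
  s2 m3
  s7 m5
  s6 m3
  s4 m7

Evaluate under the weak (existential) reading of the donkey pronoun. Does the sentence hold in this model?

"it" takes "a mould" as antecedent — a donkey pronoun bound across the clause boundary.
Weak reading: every sculptor s with some made-mould has at least one made-mould m such that reused(s,m).
Per sculptor: s1:✓  s2:✓  s3:✗  s4:✓  s5:✓  s7:✓
s3 has no witness among its made-moulds.

False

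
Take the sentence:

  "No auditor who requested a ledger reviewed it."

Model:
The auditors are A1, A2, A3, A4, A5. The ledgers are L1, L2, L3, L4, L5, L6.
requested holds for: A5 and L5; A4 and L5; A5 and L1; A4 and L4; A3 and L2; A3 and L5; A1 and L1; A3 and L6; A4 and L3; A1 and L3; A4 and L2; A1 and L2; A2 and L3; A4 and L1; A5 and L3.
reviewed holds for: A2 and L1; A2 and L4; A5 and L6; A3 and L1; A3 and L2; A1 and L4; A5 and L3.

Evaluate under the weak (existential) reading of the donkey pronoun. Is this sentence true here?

"it" takes "a ledger" as antecedent — a donkey pronoun bound across the clause boundary.
Truth condition: for no (a,l) with requested(a,l) does reviewed(a,l) hold.
Restrictor pairs — does the scope hold? (A1,L1):fails  (A1,L2):fails  (A1,L3):fails  (A2,L3):fails  (A3,L2):holds  (A3,L5):fails  (A3,L6):fails  (A4,L1):fails  (A4,L2):fails  (A4,L3):fails  (A4,L4):fails  (A4,L5):fails  (A5,L1):fails  (A5,L3):holds  (A5,L5):fails
Scope holds for 2 pair(s), so the sentence is false.

False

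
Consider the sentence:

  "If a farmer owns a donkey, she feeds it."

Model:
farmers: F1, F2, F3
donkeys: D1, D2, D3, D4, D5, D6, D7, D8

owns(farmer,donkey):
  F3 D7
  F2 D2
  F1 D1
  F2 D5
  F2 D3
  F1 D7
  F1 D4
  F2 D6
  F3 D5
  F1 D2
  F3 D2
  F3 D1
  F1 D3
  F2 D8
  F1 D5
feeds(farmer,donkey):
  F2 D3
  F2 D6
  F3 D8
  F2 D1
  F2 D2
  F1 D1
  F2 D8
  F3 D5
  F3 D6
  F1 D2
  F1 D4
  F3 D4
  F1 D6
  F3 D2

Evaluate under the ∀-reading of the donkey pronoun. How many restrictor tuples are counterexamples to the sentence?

6

"it" takes "a donkey" as antecedent — a donkey pronoun bound across the clause boundary.
Strong reading: for every (f,d) with owns(f,d), feeds(f,d).
Restrictor pairs: (F1,D1) ✓  (F1,D2) ✓  (F1,D3) ✗  (F1,D4) ✓  (F1,D5) ✗  (F1,D7) ✗  (F2,D2) ✓  (F2,D3) ✓  (F2,D5) ✗  (F2,D6) ✓  (F2,D8) ✓  (F3,D1) ✗  (F3,D2) ✓  (F3,D5) ✓  (F3,D7) ✗
Counterexamples (restrictor pairs failing the scope): 6.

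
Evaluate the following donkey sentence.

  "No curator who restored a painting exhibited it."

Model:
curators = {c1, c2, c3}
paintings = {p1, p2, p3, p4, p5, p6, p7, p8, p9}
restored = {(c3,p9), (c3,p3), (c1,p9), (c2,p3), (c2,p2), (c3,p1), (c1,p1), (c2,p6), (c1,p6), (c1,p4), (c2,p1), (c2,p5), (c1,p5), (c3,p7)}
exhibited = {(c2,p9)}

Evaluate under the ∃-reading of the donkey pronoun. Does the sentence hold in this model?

"it" takes "a painting" as antecedent — a donkey pronoun bound across the clause boundary.
Truth condition: for no (c,p) with restored(c,p) does exhibited(c,p) hold.
Restrictor pairs — does the scope hold? (c1,p1):fails  (c1,p4):fails  (c1,p5):fails  (c1,p6):fails  (c1,p9):fails  (c2,p1):fails  (c2,p2):fails  (c2,p3):fails  (c2,p5):fails  (c2,p6):fails  (c3,p1):fails  (c3,p3):fails  (c3,p7):fails  (c3,p9):fails
Scope holds for no restrictor pair, so the sentence is true.

True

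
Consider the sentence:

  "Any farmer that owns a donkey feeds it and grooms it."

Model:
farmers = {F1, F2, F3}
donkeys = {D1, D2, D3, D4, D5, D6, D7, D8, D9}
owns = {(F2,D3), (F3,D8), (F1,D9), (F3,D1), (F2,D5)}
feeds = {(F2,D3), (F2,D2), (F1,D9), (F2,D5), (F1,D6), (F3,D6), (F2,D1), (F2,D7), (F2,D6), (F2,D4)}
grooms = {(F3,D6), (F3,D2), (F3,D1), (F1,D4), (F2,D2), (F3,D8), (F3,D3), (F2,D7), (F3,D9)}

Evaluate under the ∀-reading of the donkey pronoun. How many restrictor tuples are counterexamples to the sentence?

"it" takes "a donkey" as antecedent — a donkey pronoun bound across the clause boundary.
Strong reading: for every (f,d) with owns(f,d), feeds(f,d) ∧ grooms(f,d).
Restrictor pairs: (F1,D9) ✗  (F2,D3) ✗  (F2,D5) ✗  (F3,D1) ✗  (F3,D8) ✗
Counterexamples (restrictor pairs failing the scope): 5.

5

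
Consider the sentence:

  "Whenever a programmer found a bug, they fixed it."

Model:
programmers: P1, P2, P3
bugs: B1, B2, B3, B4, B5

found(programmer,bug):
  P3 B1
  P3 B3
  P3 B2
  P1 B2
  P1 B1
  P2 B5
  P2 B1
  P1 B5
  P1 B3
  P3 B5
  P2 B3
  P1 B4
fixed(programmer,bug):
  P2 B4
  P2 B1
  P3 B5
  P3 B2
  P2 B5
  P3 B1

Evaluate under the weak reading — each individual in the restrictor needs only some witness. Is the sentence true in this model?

"it" takes "a bug" as antecedent — a donkey pronoun bound across the clause boundary.
Weak reading: every programmer p with some found-bug has at least one found-bug b such that fixed(p,b).
Per programmer: P1:✗  P2:✓  P3:✓
P1 has no witness among its found-bugs.

False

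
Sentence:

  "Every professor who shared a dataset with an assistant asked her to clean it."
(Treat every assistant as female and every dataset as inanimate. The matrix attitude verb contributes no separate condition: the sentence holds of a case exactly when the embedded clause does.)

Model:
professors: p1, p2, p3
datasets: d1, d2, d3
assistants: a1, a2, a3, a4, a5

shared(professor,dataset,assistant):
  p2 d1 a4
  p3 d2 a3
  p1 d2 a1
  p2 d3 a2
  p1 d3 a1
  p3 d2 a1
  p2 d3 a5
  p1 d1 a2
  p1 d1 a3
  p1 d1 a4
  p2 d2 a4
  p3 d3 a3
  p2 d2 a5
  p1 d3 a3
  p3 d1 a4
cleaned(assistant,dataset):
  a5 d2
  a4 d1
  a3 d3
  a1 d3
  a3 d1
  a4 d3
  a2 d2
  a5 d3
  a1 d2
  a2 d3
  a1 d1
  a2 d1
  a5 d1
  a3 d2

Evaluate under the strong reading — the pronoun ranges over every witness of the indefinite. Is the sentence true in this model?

"her" takes "an assistant" as antecedent and "it" takes "a dataset"; both are donkey pronouns co-varying with the restrictor.
Strong reading: for every (p,d,a) with shared(p,d,a), cleaned(a,d).
Restrictor triples: (p1,d1,a2)→cleaned(a2,d1) ✓  (p1,d1,a3)→cleaned(a3,d1) ✓  (p1,d1,a4)→cleaned(a4,d1) ✓  (p1,d2,a1)→cleaned(a1,d2) ✓  (p1,d3,a1)→cleaned(a1,d3) ✓  (p1,d3,a3)→cleaned(a3,d3) ✓  (p2,d1,a4)→cleaned(a4,d1) ✓  (p2,d2,a4)→cleaned(a4,d2) ✗  (p2,d2,a5)→cleaned(a5,d2) ✓  (p2,d3,a2)→cleaned(a2,d3) ✓  (p2,d3,a5)→cleaned(a5,d3) ✓  (p3,d1,a4)→cleaned(a4,d1) ✓  (p3,d2,a1)→cleaned(a1,d2) ✓  (p3,d2,a3)→cleaned(a3,d2) ✓  (p3,d3,a3)→cleaned(a3,d3) ✓
Counterexample: (p2,d2,a4) — cleaned(a4,d2) does not hold.

False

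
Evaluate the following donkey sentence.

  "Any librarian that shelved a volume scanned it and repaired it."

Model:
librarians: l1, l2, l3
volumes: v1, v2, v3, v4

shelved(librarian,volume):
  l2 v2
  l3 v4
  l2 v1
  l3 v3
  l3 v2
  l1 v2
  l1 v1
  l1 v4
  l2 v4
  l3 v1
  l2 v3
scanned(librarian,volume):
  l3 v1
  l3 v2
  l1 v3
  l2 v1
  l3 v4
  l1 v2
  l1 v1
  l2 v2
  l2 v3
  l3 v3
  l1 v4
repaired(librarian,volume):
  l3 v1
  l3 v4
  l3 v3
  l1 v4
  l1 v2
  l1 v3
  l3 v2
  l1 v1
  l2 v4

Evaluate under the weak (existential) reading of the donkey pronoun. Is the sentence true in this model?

False

"it" takes "a volume" as antecedent — a donkey pronoun bound across the clause boundary.
Weak reading: every librarian l with some shelved-volume has at least one shelved-volume v such that scanned(l,v) ∧ repaired(l,v).
Per librarian: l1:✓  l2:✗  l3:✓
l2 has no witness among its shelved-volumes.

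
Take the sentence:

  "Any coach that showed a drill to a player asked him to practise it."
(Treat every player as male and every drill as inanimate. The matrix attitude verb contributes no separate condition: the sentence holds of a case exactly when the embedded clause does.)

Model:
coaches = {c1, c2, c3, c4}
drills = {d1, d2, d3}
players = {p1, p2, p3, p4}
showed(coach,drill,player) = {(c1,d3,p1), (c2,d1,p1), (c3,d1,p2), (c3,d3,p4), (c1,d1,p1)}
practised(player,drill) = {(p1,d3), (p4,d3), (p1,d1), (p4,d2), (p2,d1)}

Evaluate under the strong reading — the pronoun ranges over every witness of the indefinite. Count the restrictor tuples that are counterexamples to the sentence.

0

"him" takes "a player" as antecedent and "it" takes "a drill"; both are donkey pronouns co-varying with the restrictor.
Strong reading: for every (c,d,p) with showed(c,d,p), practised(p,d).
Restrictor triples: (c1,d1,p1)→practised(p1,d1) ✓  (c1,d3,p1)→practised(p1,d3) ✓  (c2,d1,p1)→practised(p1,d1) ✓  (c3,d1,p2)→practised(p2,d1) ✓  (c3,d3,p4)→practised(p4,d3) ✓
Counterexamples (restrictor triples failing the scope): 0.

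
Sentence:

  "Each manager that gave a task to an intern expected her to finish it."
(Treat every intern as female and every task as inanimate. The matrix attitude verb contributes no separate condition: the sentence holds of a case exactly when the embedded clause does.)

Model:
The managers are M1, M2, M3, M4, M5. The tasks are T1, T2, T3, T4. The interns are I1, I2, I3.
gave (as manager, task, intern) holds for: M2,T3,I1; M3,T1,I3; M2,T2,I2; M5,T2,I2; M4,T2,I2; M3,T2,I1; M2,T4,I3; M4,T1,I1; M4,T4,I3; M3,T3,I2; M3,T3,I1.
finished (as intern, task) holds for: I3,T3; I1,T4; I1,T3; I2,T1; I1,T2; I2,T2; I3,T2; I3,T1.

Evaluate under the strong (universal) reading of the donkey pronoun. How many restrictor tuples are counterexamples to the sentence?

4

"her" takes "an intern" as antecedent and "it" takes "a task"; both are donkey pronouns co-varying with the restrictor.
Strong reading: for every (m,t,i) with gave(m,t,i), finished(i,t).
Restrictor triples: (M2,T2,I2)→finished(I2,T2) ✓  (M2,T3,I1)→finished(I1,T3) ✓  (M2,T4,I3)→finished(I3,T4) ✗  (M3,T1,I3)→finished(I3,T1) ✓  (M3,T2,I1)→finished(I1,T2) ✓  (M3,T3,I1)→finished(I1,T3) ✓  (M3,T3,I2)→finished(I2,T3) ✗  (M4,T1,I1)→finished(I1,T1) ✗  (M4,T2,I2)→finished(I2,T2) ✓  (M4,T4,I3)→finished(I3,T4) ✗  (M5,T2,I2)→finished(I2,T2) ✓
Counterexamples (restrictor triples failing the scope): 4.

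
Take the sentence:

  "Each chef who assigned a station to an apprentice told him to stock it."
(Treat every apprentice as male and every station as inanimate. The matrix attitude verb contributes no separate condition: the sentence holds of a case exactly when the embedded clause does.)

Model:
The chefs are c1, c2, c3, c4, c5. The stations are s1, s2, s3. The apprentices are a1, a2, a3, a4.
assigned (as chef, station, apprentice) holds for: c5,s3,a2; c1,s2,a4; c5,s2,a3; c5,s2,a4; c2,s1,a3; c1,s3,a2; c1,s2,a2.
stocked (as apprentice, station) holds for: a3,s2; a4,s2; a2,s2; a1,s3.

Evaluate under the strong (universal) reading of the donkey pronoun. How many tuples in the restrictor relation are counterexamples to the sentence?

3

"him" takes "an apprentice" as antecedent and "it" takes "a station"; both are donkey pronouns co-varying with the restrictor.
Strong reading: for every (c,s,a) with assigned(c,s,a), stocked(a,s).
Restrictor triples: (c1,s2,a2)→stocked(a2,s2) ✓  (c1,s2,a4)→stocked(a4,s2) ✓  (c1,s3,a2)→stocked(a2,s3) ✗  (c2,s1,a3)→stocked(a3,s1) ✗  (c5,s2,a3)→stocked(a3,s2) ✓  (c5,s2,a4)→stocked(a4,s2) ✓  (c5,s3,a2)→stocked(a2,s3) ✗
Counterexamples (restrictor triples failing the scope): 3.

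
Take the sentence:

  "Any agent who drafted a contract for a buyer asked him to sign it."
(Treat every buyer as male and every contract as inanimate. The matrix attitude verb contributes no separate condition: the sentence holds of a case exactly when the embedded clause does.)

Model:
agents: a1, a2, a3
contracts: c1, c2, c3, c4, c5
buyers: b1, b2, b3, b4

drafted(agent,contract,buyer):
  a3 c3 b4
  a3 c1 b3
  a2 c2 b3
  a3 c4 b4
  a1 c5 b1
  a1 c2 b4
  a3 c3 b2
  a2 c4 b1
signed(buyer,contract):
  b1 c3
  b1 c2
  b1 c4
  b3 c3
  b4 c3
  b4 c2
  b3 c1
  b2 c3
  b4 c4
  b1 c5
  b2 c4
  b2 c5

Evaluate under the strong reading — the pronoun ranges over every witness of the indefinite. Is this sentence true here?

False

"him" takes "a buyer" as antecedent and "it" takes "a contract"; both are donkey pronouns co-varying with the restrictor.
Strong reading: for every (a,c,b) with drafted(a,c,b), signed(b,c).
Restrictor triples: (a1,c2,b4)→signed(b4,c2) ✓  (a1,c5,b1)→signed(b1,c5) ✓  (a2,c2,b3)→signed(b3,c2) ✗  (a2,c4,b1)→signed(b1,c4) ✓  (a3,c1,b3)→signed(b3,c1) ✓  (a3,c3,b2)→signed(b2,c3) ✓  (a3,c3,b4)→signed(b4,c3) ✓  (a3,c4,b4)→signed(b4,c4) ✓
Counterexample: (a2,c2,b3) — signed(b3,c2) does not hold.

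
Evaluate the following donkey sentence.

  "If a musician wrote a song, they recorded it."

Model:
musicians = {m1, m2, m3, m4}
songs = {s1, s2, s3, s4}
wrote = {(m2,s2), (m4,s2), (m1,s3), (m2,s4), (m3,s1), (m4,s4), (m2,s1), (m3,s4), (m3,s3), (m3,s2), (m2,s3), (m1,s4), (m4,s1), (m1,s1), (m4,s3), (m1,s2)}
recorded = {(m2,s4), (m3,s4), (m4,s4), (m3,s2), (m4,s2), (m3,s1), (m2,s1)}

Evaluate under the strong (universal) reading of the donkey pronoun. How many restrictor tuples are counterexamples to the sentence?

"it" takes "a song" as antecedent — a donkey pronoun bound across the clause boundary.
Strong reading: for every (m,s) with wrote(m,s), recorded(m,s).
Restrictor pairs: (m1,s1) ✗  (m1,s2) ✗  (m1,s3) ✗  (m1,s4) ✗  (m2,s1) ✓  (m2,s2) ✗  (m2,s3) ✗  (m2,s4) ✓  (m3,s1) ✓  (m3,s2) ✓  (m3,s3) ✗  (m3,s4) ✓  (m4,s1) ✗  (m4,s2) ✓  (m4,s3) ✗  (m4,s4) ✓
Counterexamples (restrictor pairs failing the scope): 9.

9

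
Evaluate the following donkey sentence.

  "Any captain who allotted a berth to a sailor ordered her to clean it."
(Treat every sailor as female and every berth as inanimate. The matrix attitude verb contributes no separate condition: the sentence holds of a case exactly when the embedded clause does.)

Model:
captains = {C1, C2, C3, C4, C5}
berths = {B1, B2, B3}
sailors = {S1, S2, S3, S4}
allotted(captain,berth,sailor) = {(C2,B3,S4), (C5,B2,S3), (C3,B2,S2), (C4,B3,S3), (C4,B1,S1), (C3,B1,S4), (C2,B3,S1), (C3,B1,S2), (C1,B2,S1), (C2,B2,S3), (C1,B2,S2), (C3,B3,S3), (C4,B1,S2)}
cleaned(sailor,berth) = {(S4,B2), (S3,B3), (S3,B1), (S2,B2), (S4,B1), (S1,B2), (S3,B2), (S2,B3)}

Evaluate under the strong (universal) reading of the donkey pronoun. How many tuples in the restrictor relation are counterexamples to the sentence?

"her" takes "a sailor" as antecedent and "it" takes "a berth"; both are donkey pronouns co-varying with the restrictor.
Strong reading: for every (c,b,s) with allotted(c,b,s), cleaned(s,b).
Restrictor triples: (C1,B2,S1)→cleaned(S1,B2) ✓  (C1,B2,S2)→cleaned(S2,B2) ✓  (C2,B2,S3)→cleaned(S3,B2) ✓  (C2,B3,S1)→cleaned(S1,B3) ✗  (C2,B3,S4)→cleaned(S4,B3) ✗  (C3,B1,S2)→cleaned(S2,B1) ✗  (C3,B1,S4)→cleaned(S4,B1) ✓  (C3,B2,S2)→cleaned(S2,B2) ✓  (C3,B3,S3)→cleaned(S3,B3) ✓  (C4,B1,S1)→cleaned(S1,B1) ✗  (C4,B1,S2)→cleaned(S2,B1) ✗  (C4,B3,S3)→cleaned(S3,B3) ✓  (C5,B2,S3)→cleaned(S3,B2) ✓
Counterexamples (restrictor triples failing the scope): 5.

5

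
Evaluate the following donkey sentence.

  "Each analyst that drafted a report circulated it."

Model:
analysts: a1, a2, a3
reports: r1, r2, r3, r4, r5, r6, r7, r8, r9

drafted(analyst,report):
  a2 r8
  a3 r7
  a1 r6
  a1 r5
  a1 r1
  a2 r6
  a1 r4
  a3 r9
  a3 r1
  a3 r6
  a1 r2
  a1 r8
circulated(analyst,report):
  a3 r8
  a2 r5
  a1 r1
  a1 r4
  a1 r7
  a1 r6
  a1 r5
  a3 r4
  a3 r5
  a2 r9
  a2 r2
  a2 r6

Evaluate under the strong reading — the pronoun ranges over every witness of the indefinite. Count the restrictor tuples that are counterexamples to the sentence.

"it" takes "a report" as antecedent — a donkey pronoun bound across the clause boundary.
Strong reading: for every (a,r) with drafted(a,r), circulated(a,r).
Restrictor pairs: (a1,r1) ✓  (a1,r2) ✗  (a1,r4) ✓  (a1,r5) ✓  (a1,r6) ✓  (a1,r8) ✗  (a2,r6) ✓  (a2,r8) ✗  (a3,r1) ✗  (a3,r6) ✗  (a3,r7) ✗  (a3,r9) ✗
Counterexamples (restrictor pairs failing the scope): 7.

7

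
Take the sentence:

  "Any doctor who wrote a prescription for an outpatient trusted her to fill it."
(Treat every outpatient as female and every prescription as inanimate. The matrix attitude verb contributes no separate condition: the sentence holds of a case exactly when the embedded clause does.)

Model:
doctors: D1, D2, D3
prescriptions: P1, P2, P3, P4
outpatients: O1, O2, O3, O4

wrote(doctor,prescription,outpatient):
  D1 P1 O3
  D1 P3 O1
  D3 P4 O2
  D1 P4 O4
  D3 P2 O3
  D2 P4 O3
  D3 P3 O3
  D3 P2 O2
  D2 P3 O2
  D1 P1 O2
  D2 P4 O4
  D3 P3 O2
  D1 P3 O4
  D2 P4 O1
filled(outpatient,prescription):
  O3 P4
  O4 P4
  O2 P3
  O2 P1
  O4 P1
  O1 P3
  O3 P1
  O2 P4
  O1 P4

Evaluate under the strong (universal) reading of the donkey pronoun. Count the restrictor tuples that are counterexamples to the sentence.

"her" takes "an outpatient" as antecedent and "it" takes "a prescription"; both are donkey pronouns co-varying with the restrictor.
Strong reading: for every (d,p,o) with wrote(d,p,o), filled(o,p).
Restrictor triples: (D1,P1,O2)→filled(O2,P1) ✓  (D1,P1,O3)→filled(O3,P1) ✓  (D1,P3,O1)→filled(O1,P3) ✓  (D1,P3,O4)→filled(O4,P3) ✗  (D1,P4,O4)→filled(O4,P4) ✓  (D2,P3,O2)→filled(O2,P3) ✓  (D2,P4,O1)→filled(O1,P4) ✓  (D2,P4,O3)→filled(O3,P4) ✓  (D2,P4,O4)→filled(O4,P4) ✓  (D3,P2,O2)→filled(O2,P2) ✗  (D3,P2,O3)→filled(O3,P2) ✗  (D3,P3,O2)→filled(O2,P3) ✓  (D3,P3,O3)→filled(O3,P3) ✗  (D3,P4,O2)→filled(O2,P4) ✓
Counterexamples (restrictor triples failing the scope): 4.

4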